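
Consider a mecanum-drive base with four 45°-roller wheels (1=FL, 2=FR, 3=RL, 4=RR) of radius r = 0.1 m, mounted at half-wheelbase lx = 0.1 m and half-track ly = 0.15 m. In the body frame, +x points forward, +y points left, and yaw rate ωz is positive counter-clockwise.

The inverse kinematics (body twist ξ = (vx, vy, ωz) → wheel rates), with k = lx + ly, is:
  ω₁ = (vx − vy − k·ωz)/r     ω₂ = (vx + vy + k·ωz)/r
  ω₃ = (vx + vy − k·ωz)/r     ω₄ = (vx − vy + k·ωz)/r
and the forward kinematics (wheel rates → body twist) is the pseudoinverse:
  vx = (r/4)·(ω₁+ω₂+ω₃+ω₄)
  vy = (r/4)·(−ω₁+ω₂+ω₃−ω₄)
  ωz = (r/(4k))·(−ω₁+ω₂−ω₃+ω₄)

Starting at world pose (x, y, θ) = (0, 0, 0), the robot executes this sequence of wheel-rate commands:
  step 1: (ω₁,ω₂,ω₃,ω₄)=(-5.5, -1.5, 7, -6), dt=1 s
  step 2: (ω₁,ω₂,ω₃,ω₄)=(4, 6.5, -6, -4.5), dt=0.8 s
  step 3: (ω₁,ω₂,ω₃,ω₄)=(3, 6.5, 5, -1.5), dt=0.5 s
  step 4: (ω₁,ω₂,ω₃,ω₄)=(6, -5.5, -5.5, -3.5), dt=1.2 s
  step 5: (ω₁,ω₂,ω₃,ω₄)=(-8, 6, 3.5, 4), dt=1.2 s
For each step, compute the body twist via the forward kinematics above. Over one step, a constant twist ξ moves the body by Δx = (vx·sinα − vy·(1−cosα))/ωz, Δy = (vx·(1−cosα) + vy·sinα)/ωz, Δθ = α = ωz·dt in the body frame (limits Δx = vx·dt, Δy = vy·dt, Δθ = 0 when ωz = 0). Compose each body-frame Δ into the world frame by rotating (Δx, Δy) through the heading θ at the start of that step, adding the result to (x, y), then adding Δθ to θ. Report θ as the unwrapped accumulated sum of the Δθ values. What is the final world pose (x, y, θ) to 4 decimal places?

(0.2101, 0.6481, -0.1300)

step 1: ξ=(vx,vy,ωz)=(-0.1500, 0.4250, -0.9000), dt=1.0 → body Δ=(0.0481, 0.4330, -0.9000) → world pose (0.0481, 0.4330, -0.9000)
step 2: ξ=(vx,vy,ωz)=(0.0000, 0.0250, 0.4000), dt=0.8 → body Δ=(-0.0032, 0.0197, 0.3200) → world pose (0.0616, 0.4477, -0.5800)
step 3: ξ=(vx,vy,ωz)=(0.3250, 0.2500, -0.3000), dt=0.5 → body Δ=(0.1712, 0.1124, -0.1500) → world pose (0.2664, 0.4478, -0.7300)
step 4: ξ=(vx,vy,ωz)=(-0.2125, -0.3375, -0.9500), dt=1.2 → body Δ=(-0.4102, -0.1925, -1.1400) → world pose (-0.1676, 0.5779, -1.8700)
step 5: ξ=(vx,vy,ωz)=(0.1375, 0.3375, 1.4500), dt=1.2 → body Δ=(-0.1785, 0.3402, 1.7400) → world pose (0.2101, 0.6481, -0.1300)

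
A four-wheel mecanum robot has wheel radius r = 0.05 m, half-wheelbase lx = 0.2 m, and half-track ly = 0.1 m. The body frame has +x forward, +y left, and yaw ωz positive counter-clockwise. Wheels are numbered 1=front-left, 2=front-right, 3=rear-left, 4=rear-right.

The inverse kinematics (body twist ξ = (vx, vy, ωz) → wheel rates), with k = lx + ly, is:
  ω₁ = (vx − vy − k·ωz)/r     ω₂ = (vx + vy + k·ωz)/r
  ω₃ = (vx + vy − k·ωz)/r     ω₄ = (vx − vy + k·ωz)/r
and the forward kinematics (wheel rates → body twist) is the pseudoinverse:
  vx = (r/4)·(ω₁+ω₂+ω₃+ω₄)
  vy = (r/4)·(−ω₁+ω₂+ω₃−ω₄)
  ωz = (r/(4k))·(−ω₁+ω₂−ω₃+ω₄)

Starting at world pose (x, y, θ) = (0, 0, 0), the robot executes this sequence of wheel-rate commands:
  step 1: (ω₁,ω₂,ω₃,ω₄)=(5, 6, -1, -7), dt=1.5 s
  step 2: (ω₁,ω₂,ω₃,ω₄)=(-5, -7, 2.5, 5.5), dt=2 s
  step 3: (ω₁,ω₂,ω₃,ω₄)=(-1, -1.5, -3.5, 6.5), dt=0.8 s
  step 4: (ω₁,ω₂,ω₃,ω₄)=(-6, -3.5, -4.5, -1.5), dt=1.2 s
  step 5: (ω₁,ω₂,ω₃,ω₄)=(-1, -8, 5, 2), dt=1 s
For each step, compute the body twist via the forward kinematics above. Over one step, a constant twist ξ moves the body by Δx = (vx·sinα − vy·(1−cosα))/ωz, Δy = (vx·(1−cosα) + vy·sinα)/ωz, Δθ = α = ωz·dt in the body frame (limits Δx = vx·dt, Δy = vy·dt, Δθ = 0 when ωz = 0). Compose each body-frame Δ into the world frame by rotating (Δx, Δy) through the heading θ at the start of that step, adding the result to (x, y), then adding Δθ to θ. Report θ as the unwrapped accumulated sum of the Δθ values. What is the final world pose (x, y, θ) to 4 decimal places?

step 1: ξ=(vx,vy,ωz)=(0.0375, 0.0875, -0.2083), dt=1.5 → body Δ=(0.0757, 0.1204, -0.3125) → world pose (0.0757, 0.1204, -0.3125)
step 2: ξ=(vx,vy,ωz)=(-0.0500, -0.0625, 0.0417), dt=2.0 → body Δ=(-0.0947, -0.1290, 0.0833) → world pose (-0.0541, 0.0267, -0.2292)
step 3: ξ=(vx,vy,ωz)=(0.0062, -0.1313, 0.3958), dt=0.8 → body Δ=(0.0214, -0.1025, 0.3167) → world pose (-0.0565, -0.0779, 0.0875)
step 4: ξ=(vx,vy,ωz)=(-0.1938, -0.0062, 0.2292), dt=1.2 → body Δ=(-0.2286, -0.0392, 0.2750) → world pose (-0.2808, -0.1369, 0.3625)
step 5: ξ=(vx,vy,ωz)=(-0.0250, -0.0500, -0.4167), dt=1.0 → body Δ=(-0.0345, -0.0434, -0.4167) → world pose (-0.2977, -0.1898, -0.0542)

(-0.2977, -0.1898, -0.0542)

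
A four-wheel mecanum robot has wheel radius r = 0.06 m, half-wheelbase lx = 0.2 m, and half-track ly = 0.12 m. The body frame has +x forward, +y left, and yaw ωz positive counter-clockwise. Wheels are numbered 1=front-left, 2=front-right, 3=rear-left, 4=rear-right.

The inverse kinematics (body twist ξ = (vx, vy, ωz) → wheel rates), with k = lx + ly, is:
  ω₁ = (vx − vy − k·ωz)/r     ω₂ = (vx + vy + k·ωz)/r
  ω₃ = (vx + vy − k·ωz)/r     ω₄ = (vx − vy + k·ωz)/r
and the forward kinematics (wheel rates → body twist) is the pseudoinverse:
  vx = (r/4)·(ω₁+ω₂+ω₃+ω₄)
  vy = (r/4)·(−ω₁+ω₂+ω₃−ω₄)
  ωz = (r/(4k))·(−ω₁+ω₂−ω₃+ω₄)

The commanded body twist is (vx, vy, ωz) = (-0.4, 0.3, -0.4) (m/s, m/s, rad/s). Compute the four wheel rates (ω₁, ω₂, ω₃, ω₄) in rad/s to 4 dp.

k = lx + ly = 0.2 + 0.12 = 0.3200;  k·ωz = 0.3200·-0.4 = -0.1280
ω₁ (FL) = (vx − vy − k·ωz)/r = -0.5720/0.06 = -9.5333
ω₂ (FR) = (vx + vy + k·ωz)/r = -0.2280/0.06 = -3.8000
ω₃ (RL) = (vx + vy − k·ωz)/r = 0.0280/0.06 = 0.4667
ω₄ (RR) = (vx − vy + k·ωz)/r = -0.8280/0.06 = -13.8000

(-9.5333, -3.8000, 0.4667, -13.8000)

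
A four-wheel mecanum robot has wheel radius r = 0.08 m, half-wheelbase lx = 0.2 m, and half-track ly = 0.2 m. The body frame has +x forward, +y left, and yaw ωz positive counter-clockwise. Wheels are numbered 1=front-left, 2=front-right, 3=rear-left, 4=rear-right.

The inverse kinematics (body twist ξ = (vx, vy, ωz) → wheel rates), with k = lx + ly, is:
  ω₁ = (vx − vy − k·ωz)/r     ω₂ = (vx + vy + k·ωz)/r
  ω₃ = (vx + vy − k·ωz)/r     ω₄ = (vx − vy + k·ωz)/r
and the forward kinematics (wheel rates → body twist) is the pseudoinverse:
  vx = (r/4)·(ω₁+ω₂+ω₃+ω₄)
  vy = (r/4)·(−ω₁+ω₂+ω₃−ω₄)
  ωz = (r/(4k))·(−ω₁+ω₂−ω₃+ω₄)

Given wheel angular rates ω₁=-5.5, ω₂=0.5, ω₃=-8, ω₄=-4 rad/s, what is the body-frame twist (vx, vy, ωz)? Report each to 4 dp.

(-0.3400, 0.0400, 0.5000)

k = lx + ly = 0.2 + 0.2 = 0.4000
ω₁+ω₂+ω₃+ω₄ = -17.0000  →  vx = (0.08/4)·-17.0000 = -0.3400
−ω₁+ω₂+ω₃−ω₄ = 2.0000  →  vy = (0.08/4)·2.0000 = 0.0400
−ω₁+ω₂−ω₃+ω₄ = 10.0000  →  ωz = (0.08/1.6000)·10.0000 = 0.5000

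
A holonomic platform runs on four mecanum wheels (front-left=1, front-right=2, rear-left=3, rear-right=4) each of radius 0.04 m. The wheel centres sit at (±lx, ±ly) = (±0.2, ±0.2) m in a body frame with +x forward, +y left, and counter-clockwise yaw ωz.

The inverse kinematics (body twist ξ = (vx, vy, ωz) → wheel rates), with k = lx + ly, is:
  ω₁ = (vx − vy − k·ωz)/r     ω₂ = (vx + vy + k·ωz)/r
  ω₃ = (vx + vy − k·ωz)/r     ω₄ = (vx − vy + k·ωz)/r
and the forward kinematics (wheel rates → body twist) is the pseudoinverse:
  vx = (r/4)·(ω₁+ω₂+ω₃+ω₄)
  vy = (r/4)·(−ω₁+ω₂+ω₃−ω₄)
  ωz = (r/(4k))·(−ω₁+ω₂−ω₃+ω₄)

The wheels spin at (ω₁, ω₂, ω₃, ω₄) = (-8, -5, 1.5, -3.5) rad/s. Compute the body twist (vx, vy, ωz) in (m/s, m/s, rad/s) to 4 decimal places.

k = lx + ly = 0.2 + 0.2 = 0.4000
ω₁+ω₂+ω₃+ω₄ = -15.0000  →  vx = (0.04/4)·-15.0000 = -0.1500
−ω₁+ω₂+ω₃−ω₄ = 8.0000  →  vy = (0.04/4)·8.0000 = 0.0800
−ω₁+ω₂−ω₃+ω₄ = -2.0000  →  ωz = (0.04/1.6000)·-2.0000 = -0.0500

(-0.1500, 0.0800, -0.0500)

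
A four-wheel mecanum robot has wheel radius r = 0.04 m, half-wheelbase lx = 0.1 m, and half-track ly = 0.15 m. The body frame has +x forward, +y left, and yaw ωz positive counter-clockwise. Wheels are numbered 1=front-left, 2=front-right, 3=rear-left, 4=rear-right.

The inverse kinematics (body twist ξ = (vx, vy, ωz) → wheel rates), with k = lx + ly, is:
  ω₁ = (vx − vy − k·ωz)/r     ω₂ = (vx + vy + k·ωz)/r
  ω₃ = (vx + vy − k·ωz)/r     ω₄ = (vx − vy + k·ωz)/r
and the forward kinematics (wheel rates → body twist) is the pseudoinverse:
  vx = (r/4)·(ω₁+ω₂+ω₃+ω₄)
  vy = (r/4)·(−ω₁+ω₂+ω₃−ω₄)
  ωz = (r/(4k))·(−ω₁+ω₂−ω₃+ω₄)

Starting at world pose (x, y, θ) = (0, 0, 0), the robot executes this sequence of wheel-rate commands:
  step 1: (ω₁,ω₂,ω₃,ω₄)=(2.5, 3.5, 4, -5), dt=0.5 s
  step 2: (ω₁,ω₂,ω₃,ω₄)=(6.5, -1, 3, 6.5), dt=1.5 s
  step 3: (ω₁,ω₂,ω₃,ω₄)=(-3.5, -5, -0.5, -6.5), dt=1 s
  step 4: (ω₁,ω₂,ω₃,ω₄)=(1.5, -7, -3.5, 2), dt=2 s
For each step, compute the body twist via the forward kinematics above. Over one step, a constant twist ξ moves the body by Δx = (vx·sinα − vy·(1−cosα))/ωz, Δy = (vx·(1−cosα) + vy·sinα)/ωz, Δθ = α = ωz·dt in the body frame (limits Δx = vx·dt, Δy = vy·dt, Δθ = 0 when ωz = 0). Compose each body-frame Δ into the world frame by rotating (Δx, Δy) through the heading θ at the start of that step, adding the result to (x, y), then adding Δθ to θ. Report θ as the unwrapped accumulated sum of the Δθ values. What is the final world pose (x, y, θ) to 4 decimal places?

(-0.2086, -0.1419, -0.9400)

step 1: ξ=(vx,vy,ωz)=(0.0500, 0.1000, -0.3200), dt=0.5 → body Δ=(0.0289, 0.0478, -0.1600) → world pose (0.0289, 0.0478, -0.1600)
step 2: ξ=(vx,vy,ωz)=(0.1500, -0.1100, -0.1600), dt=1.5 → body Δ=(0.2031, -0.1903, -0.2400) → world pose (0.1991, -0.1724, -0.4000)
step 3: ξ=(vx,vy,ωz)=(-0.1550, 0.0450, -0.3000), dt=1.0 → body Δ=(-0.1460, 0.0674, -0.3000) → world pose (0.0909, -0.0535, -0.7000)
step 4: ξ=(vx,vy,ωz)=(-0.0700, -0.1400, -0.1200), dt=2.0 → body Δ=(-0.1721, -0.2606, -0.2400) → world pose (-0.2086, -0.1419, -0.9400)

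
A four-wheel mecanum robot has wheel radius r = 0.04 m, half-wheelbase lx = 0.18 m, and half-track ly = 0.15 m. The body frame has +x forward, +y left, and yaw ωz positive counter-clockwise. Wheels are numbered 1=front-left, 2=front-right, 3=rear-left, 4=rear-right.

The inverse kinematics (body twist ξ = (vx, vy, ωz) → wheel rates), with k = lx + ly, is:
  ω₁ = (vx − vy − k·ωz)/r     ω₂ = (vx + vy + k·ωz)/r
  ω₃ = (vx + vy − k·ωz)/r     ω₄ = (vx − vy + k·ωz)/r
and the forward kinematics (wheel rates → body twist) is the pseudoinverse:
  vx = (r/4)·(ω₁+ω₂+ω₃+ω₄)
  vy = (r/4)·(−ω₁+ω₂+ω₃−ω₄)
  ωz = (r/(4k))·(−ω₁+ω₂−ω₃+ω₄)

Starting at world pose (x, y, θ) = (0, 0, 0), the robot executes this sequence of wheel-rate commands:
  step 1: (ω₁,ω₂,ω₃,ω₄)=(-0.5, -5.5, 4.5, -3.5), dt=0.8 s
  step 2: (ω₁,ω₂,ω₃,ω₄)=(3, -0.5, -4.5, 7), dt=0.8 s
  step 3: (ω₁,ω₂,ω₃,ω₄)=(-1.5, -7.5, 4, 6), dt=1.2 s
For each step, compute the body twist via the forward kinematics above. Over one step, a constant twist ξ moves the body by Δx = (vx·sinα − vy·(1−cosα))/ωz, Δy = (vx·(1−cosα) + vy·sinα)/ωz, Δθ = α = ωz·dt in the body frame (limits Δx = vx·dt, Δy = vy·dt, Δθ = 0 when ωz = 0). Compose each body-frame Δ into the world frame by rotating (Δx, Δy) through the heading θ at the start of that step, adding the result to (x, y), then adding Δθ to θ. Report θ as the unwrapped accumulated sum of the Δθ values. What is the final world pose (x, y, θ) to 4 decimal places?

(-0.0293, -0.1922, -0.2667)

step 1: ξ=(vx,vy,ωz)=(-0.0500, 0.0300, -0.3939), dt=0.8 → body Δ=(-0.0356, 0.0299, -0.3152) → world pose (-0.0356, 0.0299, -0.3152)
step 2: ξ=(vx,vy,ωz)=(0.0500, -0.1500, 0.2424), dt=0.8 → body Δ=(0.0513, -0.1154, 0.1939) → world pose (-0.0225, -0.0958, -0.1212)
step 3: ξ=(vx,vy,ωz)=(0.0100, -0.0800, -0.1212), dt=1.2 → body Δ=(0.0050, -0.0965, -0.1455) → world pose (-0.0293, -0.1922, -0.2667)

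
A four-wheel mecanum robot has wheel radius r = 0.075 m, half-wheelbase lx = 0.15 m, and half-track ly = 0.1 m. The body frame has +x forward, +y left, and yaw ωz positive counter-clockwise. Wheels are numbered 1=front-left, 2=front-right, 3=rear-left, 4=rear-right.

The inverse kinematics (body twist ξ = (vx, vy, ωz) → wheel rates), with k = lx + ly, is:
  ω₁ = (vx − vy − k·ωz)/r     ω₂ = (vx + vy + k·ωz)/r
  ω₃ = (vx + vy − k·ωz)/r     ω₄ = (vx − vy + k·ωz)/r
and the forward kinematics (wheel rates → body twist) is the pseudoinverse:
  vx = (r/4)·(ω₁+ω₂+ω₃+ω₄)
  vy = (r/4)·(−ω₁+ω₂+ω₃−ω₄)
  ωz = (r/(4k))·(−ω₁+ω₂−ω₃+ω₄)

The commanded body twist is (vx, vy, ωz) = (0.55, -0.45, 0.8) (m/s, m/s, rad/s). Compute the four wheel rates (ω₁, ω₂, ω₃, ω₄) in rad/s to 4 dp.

(10.6667, 4.0000, -1.3333, 16.0000)

k = lx + ly = 0.15 + 0.1 = 0.2500;  k·ωz = 0.2500·0.8 = 0.2000
ω₁ (FL) = (vx − vy − k·ωz)/r = 0.8000/0.075 = 10.6667
ω₂ (FR) = (vx + vy + k·ωz)/r = 0.3000/0.075 = 4.0000
ω₃ (RL) = (vx + vy − k·ωz)/r = -0.1000/0.075 = -1.3333
ω₄ (RR) = (vx − vy + k·ωz)/r = 1.2000/0.075 = 16.0000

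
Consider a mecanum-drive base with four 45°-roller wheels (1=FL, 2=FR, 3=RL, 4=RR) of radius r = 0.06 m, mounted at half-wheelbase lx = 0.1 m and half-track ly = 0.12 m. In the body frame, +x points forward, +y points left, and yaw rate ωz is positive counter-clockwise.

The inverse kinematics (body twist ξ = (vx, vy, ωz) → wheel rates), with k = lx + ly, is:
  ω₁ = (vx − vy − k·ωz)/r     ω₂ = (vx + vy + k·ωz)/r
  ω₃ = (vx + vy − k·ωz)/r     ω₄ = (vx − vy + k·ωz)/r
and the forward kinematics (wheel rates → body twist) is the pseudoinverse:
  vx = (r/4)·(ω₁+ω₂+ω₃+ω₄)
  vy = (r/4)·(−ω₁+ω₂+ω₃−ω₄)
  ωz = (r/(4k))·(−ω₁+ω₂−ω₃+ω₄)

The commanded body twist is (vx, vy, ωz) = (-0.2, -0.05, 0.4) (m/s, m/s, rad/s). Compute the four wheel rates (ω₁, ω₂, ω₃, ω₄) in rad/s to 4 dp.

(-3.9667, -2.7000, -5.6333, -1.0333)

k = lx + ly = 0.1 + 0.12 = 0.2200;  k·ωz = 0.2200·0.4 = 0.0880
ω₁ (FL) = (vx − vy − k·ωz)/r = -0.2380/0.06 = -3.9667
ω₂ (FR) = (vx + vy + k·ωz)/r = -0.1620/0.06 = -2.7000
ω₃ (RL) = (vx + vy − k·ωz)/r = -0.3380/0.06 = -5.6333
ω₄ (RR) = (vx − vy + k·ωz)/r = -0.0620/0.06 = -1.0333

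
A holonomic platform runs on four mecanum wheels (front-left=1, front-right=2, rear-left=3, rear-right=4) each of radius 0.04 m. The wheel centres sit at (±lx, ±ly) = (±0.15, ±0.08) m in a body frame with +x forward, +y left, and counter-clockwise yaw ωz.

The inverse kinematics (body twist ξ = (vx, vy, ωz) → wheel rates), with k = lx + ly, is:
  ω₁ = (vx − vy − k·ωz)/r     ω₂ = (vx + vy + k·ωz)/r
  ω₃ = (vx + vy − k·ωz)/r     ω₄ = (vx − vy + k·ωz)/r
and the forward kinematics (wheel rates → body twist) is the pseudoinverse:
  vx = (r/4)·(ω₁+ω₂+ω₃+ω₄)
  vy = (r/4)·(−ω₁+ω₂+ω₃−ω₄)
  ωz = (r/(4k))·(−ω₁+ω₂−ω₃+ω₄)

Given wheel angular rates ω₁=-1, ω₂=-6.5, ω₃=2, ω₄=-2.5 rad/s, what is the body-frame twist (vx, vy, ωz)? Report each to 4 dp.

k = lx + ly = 0.15 + 0.08 = 0.2300
ω₁+ω₂+ω₃+ω₄ = -8.0000  →  vx = (0.04/4)·-8.0000 = -0.0800
−ω₁+ω₂+ω₃−ω₄ = -1.0000  →  vy = (0.04/4)·-1.0000 = -0.0100
−ω₁+ω₂−ω₃+ω₄ = -10.0000  →  ωz = (0.04/0.9200)·-10.0000 = -0.4348

(-0.0800, -0.0100, -0.4348)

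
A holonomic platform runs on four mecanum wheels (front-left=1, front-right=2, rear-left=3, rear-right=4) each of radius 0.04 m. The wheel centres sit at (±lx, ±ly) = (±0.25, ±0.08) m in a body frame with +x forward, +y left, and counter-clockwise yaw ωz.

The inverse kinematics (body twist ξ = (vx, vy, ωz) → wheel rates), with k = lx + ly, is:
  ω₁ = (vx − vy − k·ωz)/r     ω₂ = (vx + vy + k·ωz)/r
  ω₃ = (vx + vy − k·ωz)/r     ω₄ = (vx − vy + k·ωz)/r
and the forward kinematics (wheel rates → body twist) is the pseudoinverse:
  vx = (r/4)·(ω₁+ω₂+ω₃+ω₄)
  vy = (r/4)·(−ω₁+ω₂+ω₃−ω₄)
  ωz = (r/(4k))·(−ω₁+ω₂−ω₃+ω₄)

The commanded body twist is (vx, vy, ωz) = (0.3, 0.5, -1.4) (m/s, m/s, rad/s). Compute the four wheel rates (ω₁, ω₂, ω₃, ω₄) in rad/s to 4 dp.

(6.5500, 8.4500, 31.5500, -16.5500)

k = lx + ly = 0.25 + 0.08 = 0.3300;  k·ωz = 0.3300·-1.4 = -0.4620
ω₁ (FL) = (vx − vy − k·ωz)/r = 0.2620/0.04 = 6.5500
ω₂ (FR) = (vx + vy + k·ωz)/r = 0.3380/0.04 = 8.4500
ω₃ (RL) = (vx + vy − k·ωz)/r = 1.2620/0.04 = 31.5500
ω₄ (RR) = (vx − vy + k·ωz)/r = -0.6620/0.04 = -16.5500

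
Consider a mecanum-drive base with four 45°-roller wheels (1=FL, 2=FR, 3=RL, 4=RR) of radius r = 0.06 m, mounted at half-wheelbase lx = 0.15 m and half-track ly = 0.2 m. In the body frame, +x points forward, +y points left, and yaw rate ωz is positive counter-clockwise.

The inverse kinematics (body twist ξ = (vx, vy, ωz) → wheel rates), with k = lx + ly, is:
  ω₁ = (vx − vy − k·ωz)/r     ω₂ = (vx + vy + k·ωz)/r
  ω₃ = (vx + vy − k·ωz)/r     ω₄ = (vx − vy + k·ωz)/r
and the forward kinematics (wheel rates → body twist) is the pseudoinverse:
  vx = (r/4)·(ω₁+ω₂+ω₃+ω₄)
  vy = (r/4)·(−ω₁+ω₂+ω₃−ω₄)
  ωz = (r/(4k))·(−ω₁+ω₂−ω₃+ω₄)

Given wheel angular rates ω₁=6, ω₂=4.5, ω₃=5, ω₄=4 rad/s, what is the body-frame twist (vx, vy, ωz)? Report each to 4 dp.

k = lx + ly = 0.15 + 0.2 = 0.3500
ω₁+ω₂+ω₃+ω₄ = 19.5000  →  vx = (0.06/4)·19.5000 = 0.2925
−ω₁+ω₂+ω₃−ω₄ = -0.5000  →  vy = (0.06/4)·-0.5000 = -0.0075
−ω₁+ω₂−ω₃+ω₄ = -2.5000  →  ωz = (0.06/1.4000)·-2.5000 = -0.1071

(0.2925, -0.0075, -0.1071)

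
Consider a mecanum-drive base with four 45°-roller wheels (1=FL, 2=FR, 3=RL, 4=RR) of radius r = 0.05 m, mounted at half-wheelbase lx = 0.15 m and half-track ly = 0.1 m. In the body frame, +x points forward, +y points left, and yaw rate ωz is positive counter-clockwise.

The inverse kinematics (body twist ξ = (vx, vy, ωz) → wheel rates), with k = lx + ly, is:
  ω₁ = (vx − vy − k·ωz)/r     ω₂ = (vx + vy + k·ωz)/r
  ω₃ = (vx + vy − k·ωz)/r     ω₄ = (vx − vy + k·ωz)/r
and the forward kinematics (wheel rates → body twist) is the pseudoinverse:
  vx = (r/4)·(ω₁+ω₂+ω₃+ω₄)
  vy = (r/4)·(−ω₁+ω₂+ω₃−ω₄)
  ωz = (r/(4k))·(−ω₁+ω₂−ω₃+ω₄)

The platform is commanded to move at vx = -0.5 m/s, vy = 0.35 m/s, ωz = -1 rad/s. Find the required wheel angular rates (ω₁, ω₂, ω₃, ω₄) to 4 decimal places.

(-12.0000, -8.0000, 2.0000, -22.0000)

k = lx + ly = 0.15 + 0.1 = 0.2500;  k·ωz = 0.2500·-1 = -0.2500
ω₁ (FL) = (vx − vy − k·ωz)/r = -0.6000/0.05 = -12.0000
ω₂ (FR) = (vx + vy + k·ωz)/r = -0.4000/0.05 = -8.0000
ω₃ (RL) = (vx + vy − k·ωz)/r = 0.1000/0.05 = 2.0000
ω₄ (RR) = (vx − vy + k·ωz)/r = -1.1000/0.05 = -22.0000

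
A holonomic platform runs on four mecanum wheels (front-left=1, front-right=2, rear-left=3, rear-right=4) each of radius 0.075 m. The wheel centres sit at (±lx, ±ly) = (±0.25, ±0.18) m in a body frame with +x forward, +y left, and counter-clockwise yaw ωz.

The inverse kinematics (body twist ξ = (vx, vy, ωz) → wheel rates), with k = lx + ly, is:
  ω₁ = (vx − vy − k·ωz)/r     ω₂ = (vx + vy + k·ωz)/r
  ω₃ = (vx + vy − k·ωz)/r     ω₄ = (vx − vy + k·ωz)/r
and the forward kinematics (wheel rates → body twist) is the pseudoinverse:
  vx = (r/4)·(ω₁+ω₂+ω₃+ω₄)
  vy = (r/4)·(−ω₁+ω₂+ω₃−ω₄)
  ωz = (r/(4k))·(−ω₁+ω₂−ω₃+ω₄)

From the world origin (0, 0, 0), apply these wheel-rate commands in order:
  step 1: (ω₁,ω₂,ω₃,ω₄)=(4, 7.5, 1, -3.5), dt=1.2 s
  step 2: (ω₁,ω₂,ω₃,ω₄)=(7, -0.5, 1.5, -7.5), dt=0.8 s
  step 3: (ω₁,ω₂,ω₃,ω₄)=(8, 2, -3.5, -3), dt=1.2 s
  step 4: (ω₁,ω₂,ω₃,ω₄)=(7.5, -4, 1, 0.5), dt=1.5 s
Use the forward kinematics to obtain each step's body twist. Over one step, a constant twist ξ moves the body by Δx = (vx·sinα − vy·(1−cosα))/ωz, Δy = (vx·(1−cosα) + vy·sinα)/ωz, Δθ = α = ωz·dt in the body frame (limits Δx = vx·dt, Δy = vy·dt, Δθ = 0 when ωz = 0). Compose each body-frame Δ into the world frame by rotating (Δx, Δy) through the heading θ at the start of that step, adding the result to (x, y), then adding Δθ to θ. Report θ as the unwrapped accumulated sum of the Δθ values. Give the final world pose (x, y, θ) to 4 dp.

step 1: ξ=(vx,vy,ωz)=(0.1687, 0.1500, -0.0436), dt=1.2 → body Δ=(0.2071, 0.1746, -0.0523) → world pose (0.2071, 0.1746, -0.0523)
step 2: ξ=(vx,vy,ωz)=(0.0094, 0.0281, -0.7195), dt=0.8 → body Δ=(0.0134, 0.0192, -0.5756) → world pose (0.2215, 0.1931, -0.6279)
step 3: ξ=(vx,vy,ωz)=(0.0656, -0.1219, -0.2398), dt=1.2 → body Δ=(0.0568, -0.1555, -0.2878) → world pose (0.1761, 0.0339, -0.9157)
step 4: ξ=(vx,vy,ωz)=(0.0938, -0.2062, -0.5233), dt=1.5 → body Δ=(0.0113, -0.3310, -0.7849) → world pose (-0.0795, -0.1767, -1.7006)

(-0.0795, -0.1767, -1.7006)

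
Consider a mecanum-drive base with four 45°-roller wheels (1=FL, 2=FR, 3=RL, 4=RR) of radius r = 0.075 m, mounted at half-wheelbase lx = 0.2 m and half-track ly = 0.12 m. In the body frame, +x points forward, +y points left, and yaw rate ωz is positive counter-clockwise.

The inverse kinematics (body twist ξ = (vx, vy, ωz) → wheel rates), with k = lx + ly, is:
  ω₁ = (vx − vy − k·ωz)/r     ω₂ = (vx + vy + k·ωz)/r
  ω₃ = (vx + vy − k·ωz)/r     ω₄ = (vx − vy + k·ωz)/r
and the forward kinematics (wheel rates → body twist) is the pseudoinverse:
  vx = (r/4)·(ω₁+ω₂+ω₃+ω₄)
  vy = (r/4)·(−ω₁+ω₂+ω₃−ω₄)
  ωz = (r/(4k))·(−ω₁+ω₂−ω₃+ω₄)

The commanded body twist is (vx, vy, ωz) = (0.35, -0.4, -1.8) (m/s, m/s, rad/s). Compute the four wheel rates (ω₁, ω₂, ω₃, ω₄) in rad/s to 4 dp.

(17.6800, -8.3467, 7.0133, 2.3200)

k = lx + ly = 0.2 + 0.12 = 0.3200;  k·ωz = 0.3200·-1.8 = -0.5760
ω₁ (FL) = (vx − vy − k·ωz)/r = 1.3260/0.075 = 17.6800
ω₂ (FR) = (vx + vy + k·ωz)/r = -0.6260/0.075 = -8.3467
ω₃ (RL) = (vx + vy − k·ωz)/r = 0.5260/0.075 = 7.0133
ω₄ (RR) = (vx − vy + k·ωz)/r = 0.1740/0.075 = 2.3200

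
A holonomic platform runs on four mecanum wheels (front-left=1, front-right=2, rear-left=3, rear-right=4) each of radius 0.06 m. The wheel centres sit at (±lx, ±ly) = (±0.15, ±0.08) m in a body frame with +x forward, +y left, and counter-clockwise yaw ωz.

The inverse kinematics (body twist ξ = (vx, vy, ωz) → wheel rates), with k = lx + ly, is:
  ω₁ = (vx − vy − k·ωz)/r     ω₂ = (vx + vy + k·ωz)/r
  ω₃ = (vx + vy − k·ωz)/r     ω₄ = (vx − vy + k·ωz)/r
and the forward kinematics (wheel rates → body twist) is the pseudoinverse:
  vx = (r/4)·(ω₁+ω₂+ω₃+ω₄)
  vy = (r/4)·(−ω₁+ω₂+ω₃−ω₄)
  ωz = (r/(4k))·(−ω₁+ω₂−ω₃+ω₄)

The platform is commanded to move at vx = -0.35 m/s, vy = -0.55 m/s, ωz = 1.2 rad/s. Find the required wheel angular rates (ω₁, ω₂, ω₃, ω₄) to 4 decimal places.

k = lx + ly = 0.15 + 0.08 = 0.2300;  k·ωz = 0.2300·1.2 = 0.2760
ω₁ (FL) = (vx − vy − k·ωz)/r = -0.0760/0.06 = -1.2667
ω₂ (FR) = (vx + vy + k·ωz)/r = -0.6240/0.06 = -10.4000
ω₃ (RL) = (vx + vy − k·ωz)/r = -1.1760/0.06 = -19.6000
ω₄ (RR) = (vx − vy + k·ωz)/r = 0.4760/0.06 = 7.9333

(-1.2667, -10.4000, -19.6000, 7.9333)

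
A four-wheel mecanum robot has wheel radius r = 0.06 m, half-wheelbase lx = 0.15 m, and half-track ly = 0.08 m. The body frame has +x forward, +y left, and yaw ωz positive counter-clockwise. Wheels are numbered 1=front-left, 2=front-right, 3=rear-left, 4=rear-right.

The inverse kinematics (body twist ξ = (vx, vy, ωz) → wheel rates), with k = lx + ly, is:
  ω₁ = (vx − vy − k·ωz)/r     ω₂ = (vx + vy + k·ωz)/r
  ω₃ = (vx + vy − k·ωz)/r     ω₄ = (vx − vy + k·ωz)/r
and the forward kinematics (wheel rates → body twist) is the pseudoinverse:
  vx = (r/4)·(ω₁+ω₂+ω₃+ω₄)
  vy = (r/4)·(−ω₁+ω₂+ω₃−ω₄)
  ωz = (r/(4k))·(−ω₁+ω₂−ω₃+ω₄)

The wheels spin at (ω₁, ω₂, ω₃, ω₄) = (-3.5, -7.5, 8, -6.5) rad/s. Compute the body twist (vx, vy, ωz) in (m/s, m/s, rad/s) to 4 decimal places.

k = lx + ly = 0.15 + 0.08 = 0.2300
ω₁+ω₂+ω₃+ω₄ = -9.5000  →  vx = (0.06/4)·-9.5000 = -0.1425
−ω₁+ω₂+ω₃−ω₄ = 10.5000  →  vy = (0.06/4)·10.5000 = 0.1575
−ω₁+ω₂−ω₃+ω₄ = -18.5000  →  ωz = (0.06/0.9200)·-18.5000 = -1.2065

(-0.1425, 0.1575, -1.2065)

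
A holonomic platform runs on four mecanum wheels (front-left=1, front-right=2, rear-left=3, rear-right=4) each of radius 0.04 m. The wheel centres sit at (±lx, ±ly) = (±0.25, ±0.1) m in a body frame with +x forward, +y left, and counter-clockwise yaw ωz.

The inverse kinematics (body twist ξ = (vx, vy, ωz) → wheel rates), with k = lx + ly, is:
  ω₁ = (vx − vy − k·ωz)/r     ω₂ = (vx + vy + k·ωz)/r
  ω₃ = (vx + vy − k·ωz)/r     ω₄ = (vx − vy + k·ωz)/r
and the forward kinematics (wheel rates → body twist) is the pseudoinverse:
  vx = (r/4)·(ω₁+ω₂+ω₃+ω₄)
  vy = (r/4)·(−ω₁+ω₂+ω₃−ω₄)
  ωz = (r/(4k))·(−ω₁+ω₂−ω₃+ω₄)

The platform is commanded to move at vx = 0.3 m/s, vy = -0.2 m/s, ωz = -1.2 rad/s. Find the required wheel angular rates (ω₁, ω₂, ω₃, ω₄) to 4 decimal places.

(23.0000, -8.0000, 13.0000, 2.0000)

k = lx + ly = 0.25 + 0.1 = 0.3500;  k·ωz = 0.3500·-1.2 = -0.4200
ω₁ (FL) = (vx − vy − k·ωz)/r = 0.9200/0.04 = 23.0000
ω₂ (FR) = (vx + vy + k·ωz)/r = -0.3200/0.04 = -8.0000
ω₃ (RL) = (vx + vy − k·ωz)/r = 0.5200/0.04 = 13.0000
ω₄ (RR) = (vx − vy + k·ωz)/r = 0.0800/0.04 = 2.0000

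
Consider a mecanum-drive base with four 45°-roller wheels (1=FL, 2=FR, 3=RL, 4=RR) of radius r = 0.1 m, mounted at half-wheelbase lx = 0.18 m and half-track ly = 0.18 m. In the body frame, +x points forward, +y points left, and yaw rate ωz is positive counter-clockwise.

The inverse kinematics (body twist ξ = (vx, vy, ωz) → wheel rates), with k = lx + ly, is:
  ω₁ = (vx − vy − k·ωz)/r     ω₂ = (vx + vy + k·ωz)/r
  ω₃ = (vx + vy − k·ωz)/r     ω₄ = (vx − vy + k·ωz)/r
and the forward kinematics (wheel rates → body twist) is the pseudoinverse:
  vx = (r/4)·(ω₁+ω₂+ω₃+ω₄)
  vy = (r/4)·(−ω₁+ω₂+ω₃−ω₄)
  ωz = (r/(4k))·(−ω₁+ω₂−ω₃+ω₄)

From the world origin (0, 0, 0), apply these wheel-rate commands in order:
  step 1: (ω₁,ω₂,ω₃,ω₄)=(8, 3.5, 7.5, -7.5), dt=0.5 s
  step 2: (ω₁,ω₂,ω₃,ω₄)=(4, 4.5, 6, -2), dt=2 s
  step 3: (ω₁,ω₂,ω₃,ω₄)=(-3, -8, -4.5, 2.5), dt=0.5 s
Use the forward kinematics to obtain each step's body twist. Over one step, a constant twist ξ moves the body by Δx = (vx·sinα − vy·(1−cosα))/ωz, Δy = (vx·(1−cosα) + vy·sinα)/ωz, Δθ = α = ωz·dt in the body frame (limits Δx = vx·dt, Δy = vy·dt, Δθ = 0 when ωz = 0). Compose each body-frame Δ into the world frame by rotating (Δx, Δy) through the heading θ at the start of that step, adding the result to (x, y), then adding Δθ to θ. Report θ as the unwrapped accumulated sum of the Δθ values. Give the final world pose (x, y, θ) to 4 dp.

(0.6408, -0.1552, -1.6493)

step 1: ξ=(vx,vy,ωz)=(0.2875, 0.2625, -1.3542), dt=0.5 → body Δ=(0.1758, 0.0746, -0.6771) → world pose (0.1758, 0.0746, -0.6771)
step 2: ξ=(vx,vy,ωz)=(0.3125, 0.2125, -0.5208), dt=2.0 → body Δ=(0.7200, 0.0551, -1.0417) → world pose (0.7715, -0.3336, -1.7188)
step 3: ξ=(vx,vy,ωz)=(-0.3250, -0.3000, 0.1389), dt=0.5 → body Δ=(-0.1572, -0.1555, 0.0694) → world pose (0.6408, -0.1552, -1.6493)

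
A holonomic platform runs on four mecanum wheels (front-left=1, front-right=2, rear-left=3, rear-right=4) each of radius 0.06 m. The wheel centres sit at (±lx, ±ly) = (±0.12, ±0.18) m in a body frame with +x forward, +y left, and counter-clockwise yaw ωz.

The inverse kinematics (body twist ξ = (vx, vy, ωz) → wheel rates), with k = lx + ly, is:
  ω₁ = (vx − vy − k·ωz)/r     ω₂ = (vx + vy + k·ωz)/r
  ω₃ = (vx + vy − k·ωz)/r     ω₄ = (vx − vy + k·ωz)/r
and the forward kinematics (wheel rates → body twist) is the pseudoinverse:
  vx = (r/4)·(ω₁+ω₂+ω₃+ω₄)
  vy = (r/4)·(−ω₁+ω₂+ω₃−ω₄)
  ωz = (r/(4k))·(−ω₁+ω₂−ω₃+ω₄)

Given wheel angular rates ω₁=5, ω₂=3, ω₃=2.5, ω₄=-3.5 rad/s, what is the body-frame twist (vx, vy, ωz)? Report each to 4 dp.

(0.1050, 0.0600, -0.4000)

k = lx + ly = 0.12 + 0.18 = 0.3000
ω₁+ω₂+ω₃+ω₄ = 7.0000  →  vx = (0.06/4)·7.0000 = 0.1050
−ω₁+ω₂+ω₃−ω₄ = 4.0000  →  vy = (0.06/4)·4.0000 = 0.0600
−ω₁+ω₂−ω₃+ω₄ = -8.0000  →  ωz = (0.06/1.2000)·-8.0000 = -0.4000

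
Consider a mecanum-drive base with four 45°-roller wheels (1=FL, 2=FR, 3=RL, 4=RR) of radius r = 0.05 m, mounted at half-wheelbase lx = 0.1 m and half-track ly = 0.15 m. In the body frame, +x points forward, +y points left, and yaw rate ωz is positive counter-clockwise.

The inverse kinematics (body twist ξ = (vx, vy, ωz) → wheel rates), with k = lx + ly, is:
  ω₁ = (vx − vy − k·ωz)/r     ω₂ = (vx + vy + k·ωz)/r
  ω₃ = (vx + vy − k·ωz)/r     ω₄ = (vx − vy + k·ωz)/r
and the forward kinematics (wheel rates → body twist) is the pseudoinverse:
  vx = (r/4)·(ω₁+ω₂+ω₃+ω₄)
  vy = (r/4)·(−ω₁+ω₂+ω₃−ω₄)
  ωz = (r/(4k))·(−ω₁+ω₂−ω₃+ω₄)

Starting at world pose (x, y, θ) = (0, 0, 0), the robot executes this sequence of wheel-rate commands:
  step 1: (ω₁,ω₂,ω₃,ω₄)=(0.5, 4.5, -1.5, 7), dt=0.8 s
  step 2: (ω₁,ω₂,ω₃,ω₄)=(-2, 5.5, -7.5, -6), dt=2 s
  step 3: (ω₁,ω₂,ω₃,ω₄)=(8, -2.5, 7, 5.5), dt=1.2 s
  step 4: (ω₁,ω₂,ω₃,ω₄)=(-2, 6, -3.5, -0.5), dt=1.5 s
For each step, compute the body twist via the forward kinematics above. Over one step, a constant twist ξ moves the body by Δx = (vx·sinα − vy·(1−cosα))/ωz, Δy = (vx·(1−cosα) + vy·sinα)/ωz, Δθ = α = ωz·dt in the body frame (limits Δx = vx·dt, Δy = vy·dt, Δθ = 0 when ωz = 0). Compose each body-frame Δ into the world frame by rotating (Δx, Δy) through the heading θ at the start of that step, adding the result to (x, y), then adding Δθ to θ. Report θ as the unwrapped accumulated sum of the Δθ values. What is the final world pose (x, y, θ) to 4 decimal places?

(0.0200, 0.0733, 1.5050)

step 1: ξ=(vx,vy,ωz)=(0.1313, -0.0563, 0.6250), dt=0.8 → body Δ=(0.1117, -0.0174, 0.5000) → world pose (0.1117, -0.0174, 0.5000)
step 2: ξ=(vx,vy,ωz)=(-0.1250, 0.0750, 0.4500), dt=2.0 → body Δ=(-0.2807, 0.0254, 0.9000) → world pose (-0.1468, -0.1297, 1.4000)
step 3: ξ=(vx,vy,ωz)=(0.2250, -0.1125, -0.6000), dt=1.2 → body Δ=(0.2007, -0.2167, -0.7200) → world pose (0.1009, 0.0313, 0.6800)
step 4: ξ=(vx,vy,ωz)=(0.0000, 0.0625, 0.5500), dt=1.5 → body Δ=(-0.0365, 0.0835, 0.8250) → world pose (0.0200, 0.0733, 1.5050)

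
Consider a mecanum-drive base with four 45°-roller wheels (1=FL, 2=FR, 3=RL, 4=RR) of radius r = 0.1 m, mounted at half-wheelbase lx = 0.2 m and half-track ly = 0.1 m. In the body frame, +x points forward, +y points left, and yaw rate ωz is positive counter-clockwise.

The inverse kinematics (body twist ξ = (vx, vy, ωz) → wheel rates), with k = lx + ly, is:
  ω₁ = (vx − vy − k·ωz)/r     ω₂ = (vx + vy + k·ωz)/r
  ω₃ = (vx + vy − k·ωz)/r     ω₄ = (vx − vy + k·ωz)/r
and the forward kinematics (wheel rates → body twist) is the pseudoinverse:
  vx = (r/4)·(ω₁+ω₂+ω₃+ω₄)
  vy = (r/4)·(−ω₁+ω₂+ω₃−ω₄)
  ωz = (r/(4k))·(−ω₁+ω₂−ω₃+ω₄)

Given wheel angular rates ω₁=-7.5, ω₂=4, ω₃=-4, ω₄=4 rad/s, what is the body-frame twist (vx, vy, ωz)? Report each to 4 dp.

(-0.0875, 0.0875, 1.6250)

k = lx + ly = 0.2 + 0.1 = 0.3000
ω₁+ω₂+ω₃+ω₄ = -3.5000  →  vx = (0.1/4)·-3.5000 = -0.0875
−ω₁+ω₂+ω₃−ω₄ = 3.5000  →  vy = (0.1/4)·3.5000 = 0.0875
−ω₁+ω₂−ω₃+ω₄ = 19.5000  →  ωz = (0.1/1.2000)·19.5000 = 1.6250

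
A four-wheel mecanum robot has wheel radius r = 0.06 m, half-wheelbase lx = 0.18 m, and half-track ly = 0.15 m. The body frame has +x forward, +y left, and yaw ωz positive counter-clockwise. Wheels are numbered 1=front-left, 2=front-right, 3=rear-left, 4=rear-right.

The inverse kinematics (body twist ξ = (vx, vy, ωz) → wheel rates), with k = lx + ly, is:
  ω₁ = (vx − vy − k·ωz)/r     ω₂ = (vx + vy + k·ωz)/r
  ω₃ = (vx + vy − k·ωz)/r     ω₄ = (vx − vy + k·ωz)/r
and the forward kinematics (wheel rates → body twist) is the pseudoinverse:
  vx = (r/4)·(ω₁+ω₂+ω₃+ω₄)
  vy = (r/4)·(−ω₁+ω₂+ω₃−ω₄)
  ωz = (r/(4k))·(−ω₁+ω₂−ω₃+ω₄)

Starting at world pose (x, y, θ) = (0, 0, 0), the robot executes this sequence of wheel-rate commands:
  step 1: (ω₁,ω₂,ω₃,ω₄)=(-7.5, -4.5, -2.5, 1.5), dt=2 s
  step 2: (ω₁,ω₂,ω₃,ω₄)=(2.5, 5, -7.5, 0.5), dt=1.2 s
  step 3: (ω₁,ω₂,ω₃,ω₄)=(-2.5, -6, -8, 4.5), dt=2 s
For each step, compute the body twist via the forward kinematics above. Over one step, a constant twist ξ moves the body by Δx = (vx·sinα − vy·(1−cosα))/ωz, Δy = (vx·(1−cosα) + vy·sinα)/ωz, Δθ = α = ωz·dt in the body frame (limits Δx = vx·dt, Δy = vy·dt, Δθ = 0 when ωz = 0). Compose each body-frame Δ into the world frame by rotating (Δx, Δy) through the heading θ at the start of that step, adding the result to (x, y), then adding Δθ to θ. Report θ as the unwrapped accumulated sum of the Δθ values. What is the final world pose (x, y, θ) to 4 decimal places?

(0.2110, -0.5274, 2.0273)

step 1: ξ=(vx,vy,ωz)=(-0.1950, -0.0150, 0.3182), dt=2.0 → body Δ=(-0.3550, -0.1480, 0.6364) → world pose (-0.3550, -0.1480, 0.6364)
step 2: ξ=(vx,vy,ωz)=(0.0075, -0.0825, 0.4773), dt=1.2 → body Δ=(0.0361, -0.0912, 0.5727) → world pose (-0.2718, -0.1998, 1.2091)
step 3: ξ=(vx,vy,ωz)=(-0.1800, -0.2400, 0.4091), dt=2.0 → body Δ=(-0.1355, -0.5674, 0.8182) → world pose (0.2110, -0.5274, 2.0273)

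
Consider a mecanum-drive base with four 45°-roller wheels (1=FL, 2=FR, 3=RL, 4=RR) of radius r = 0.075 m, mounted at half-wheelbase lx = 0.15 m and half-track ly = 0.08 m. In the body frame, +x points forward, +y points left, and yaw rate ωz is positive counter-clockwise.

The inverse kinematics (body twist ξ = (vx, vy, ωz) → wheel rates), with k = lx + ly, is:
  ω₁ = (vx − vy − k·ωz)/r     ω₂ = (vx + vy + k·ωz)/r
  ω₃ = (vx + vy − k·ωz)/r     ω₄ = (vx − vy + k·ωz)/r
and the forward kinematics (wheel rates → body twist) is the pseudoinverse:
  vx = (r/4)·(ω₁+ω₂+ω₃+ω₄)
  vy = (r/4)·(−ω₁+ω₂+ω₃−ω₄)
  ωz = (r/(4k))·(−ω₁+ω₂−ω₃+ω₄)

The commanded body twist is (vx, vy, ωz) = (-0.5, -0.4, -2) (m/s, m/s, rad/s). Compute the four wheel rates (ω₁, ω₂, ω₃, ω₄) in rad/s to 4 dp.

(4.8000, -18.1333, -5.8667, -7.4667)

k = lx + ly = 0.15 + 0.08 = 0.2300;  k·ωz = 0.2300·-2 = -0.4600
ω₁ (FL) = (vx − vy − k·ωz)/r = 0.3600/0.075 = 4.8000
ω₂ (FR) = (vx + vy + k·ωz)/r = -1.3600/0.075 = -18.1333
ω₃ (RL) = (vx + vy − k·ωz)/r = -0.4400/0.075 = -5.8667
ω₄ (RR) = (vx − vy + k·ωz)/r = -0.5600/0.075 = -7.4667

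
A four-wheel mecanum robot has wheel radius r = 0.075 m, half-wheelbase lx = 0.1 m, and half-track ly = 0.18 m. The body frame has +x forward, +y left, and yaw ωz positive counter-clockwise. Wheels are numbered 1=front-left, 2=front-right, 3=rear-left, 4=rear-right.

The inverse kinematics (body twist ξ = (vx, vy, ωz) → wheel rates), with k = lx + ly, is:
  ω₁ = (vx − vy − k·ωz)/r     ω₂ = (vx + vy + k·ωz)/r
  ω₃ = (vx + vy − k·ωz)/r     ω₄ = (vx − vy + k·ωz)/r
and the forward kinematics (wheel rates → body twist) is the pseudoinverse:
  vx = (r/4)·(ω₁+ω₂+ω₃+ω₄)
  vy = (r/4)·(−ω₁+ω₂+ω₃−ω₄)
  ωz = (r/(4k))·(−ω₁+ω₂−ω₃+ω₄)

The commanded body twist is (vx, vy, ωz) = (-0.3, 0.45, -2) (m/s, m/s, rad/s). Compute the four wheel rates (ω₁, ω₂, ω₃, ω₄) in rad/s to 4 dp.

(-2.5333, -5.4667, 9.4667, -17.4667)

k = lx + ly = 0.1 + 0.18 = 0.2800;  k·ωz = 0.2800·-2 = -0.5600
ω₁ (FL) = (vx − vy − k·ωz)/r = -0.1900/0.075 = -2.5333
ω₂ (FR) = (vx + vy + k·ωz)/r = -0.4100/0.075 = -5.4667
ω₃ (RL) = (vx + vy − k·ωz)/r = 0.7100/0.075 = 9.4667
ω₄ (RR) = (vx − vy + k·ωz)/r = -1.3100/0.075 = -17.4667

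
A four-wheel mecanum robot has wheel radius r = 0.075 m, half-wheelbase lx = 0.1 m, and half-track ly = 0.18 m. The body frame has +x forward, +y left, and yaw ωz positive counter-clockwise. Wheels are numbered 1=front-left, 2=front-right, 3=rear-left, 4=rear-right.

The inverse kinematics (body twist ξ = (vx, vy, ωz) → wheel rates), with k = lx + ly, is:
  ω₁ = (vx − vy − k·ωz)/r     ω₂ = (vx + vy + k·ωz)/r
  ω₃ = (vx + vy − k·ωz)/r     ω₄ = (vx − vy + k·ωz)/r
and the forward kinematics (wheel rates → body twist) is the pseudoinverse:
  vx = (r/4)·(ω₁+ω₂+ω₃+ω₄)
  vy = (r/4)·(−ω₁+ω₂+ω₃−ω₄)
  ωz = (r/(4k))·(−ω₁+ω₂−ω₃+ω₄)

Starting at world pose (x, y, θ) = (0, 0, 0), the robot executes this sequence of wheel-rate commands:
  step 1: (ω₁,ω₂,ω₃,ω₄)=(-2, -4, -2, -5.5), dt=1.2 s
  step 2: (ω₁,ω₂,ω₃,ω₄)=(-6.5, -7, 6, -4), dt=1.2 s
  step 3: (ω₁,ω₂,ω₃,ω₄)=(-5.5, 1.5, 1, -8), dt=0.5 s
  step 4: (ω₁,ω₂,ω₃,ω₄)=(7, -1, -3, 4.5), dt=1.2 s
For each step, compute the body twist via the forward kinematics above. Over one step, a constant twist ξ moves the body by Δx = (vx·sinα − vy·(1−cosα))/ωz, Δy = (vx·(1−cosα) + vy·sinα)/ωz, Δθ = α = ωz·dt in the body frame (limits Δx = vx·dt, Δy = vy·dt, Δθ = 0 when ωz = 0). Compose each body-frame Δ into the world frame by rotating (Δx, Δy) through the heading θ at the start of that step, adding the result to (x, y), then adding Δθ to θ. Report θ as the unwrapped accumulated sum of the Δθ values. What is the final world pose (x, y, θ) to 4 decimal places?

(-0.4811, 0.3276, -1.3929)

step 1: ξ=(vx,vy,ωz)=(-0.2531, 0.0281, -0.3683), dt=1.2 → body Δ=(-0.2866, 0.0987, -0.4420) → world pose (-0.2866, 0.0987, -0.4420)
step 2: ξ=(vx,vy,ωz)=(-0.2156, 0.1781, -0.7031), dt=1.2 → body Δ=(-0.1442, 0.2921, -0.8438) → world pose (-0.2920, 0.4244, -1.2857)
step 3: ξ=(vx,vy,ωz)=(-0.2062, 0.3000, -0.1339), dt=0.5 → body Δ=(-0.0980, 0.1533, -0.0670) → world pose (-0.1724, 0.5616, -1.3527)
step 4: ξ=(vx,vy,ωz)=(0.1406, -0.2906, -0.0335), dt=1.2 → body Δ=(0.1617, -0.3520, -0.0402) → world pose (-0.4811, 0.3276, -1.3929)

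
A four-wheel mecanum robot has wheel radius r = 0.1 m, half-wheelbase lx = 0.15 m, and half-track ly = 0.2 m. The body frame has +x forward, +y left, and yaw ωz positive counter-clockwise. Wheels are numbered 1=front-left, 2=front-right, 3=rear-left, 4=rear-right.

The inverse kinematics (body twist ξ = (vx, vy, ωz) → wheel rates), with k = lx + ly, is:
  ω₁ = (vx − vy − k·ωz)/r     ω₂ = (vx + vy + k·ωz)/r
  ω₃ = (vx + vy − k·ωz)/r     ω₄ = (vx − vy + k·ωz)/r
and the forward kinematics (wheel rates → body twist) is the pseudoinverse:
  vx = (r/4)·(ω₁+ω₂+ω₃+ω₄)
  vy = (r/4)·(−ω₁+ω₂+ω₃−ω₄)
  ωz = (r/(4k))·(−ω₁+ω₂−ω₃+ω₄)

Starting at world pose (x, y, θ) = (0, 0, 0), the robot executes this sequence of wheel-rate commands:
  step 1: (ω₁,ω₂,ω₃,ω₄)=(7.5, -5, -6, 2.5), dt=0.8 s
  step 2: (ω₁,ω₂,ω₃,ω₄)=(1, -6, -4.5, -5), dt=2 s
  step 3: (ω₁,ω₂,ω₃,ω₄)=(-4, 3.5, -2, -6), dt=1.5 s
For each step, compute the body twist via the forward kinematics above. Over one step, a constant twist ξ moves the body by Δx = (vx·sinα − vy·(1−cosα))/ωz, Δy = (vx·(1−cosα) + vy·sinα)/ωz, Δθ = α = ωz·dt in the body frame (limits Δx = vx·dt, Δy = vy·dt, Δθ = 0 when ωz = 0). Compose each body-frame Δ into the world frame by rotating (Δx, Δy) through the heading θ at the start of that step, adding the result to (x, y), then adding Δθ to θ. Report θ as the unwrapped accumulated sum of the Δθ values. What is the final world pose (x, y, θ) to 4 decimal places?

(-0.5363, 0.3143, -0.9250)

step 1: ξ=(vx,vy,ωz)=(-0.0250, -0.5250, -0.2857), dt=0.8 → body Δ=(-0.0676, -0.4141, -0.2286) → world pose (-0.0676, -0.4141, -0.2286)
step 2: ξ=(vx,vy,ωz)=(-0.3625, -0.1625, -0.5357), dt=2.0 → body Δ=(-0.7521, 0.0863, -1.0714) → world pose (-0.7806, -0.1596, -1.3000)
step 3: ξ=(vx,vy,ωz)=(-0.2125, 0.2875, 0.2500), dt=1.5 → body Δ=(-0.3912, 0.3621, 0.3750) → world pose (-0.5363, 0.3143, -0.9250)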